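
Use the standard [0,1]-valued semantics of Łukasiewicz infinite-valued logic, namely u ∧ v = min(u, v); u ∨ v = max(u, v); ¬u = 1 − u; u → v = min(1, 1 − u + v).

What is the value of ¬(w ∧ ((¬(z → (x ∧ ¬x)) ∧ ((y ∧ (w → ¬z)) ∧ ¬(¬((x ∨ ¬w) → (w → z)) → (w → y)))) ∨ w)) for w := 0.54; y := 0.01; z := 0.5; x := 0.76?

¬x: Łukasiewicz ¬ gives 1 − 0.76 = 0.24
(x ∧ ¬x) = min(0.76, 0.24) = 0.24
(z → (x ∧ ¬x)): min(1, 1 − 0.5 + 0.24) = 0.74
¬(z → (x ∧ ¬x)): Łukasiewicz ¬ gives 1 − 0.74 = 0.26
¬z: Łukasiewicz ¬ gives 1 − 0.5 = 0.5
(w → ¬z): min(1, 1 − 0.54 + 0.5) = 0.96
(y ∧ (w → ¬z)) = min(0.01, 0.96) = 0.01
¬w: Łukasiewicz ¬ gives 1 − 0.54 = 0.46
(x ∨ ¬w) = max(0.76, 0.46) = 0.76
(w → z): min(1, 1 − 0.54 + 0.5) = 0.96
((x ∨ ¬w) → (w → z)): min(1, 1 − 0.76 + 0.96) = 1
¬((x ∨ ¬w) → (w → z)): Łukasiewicz ¬ gives 1 − 1 = 0
(w → y): min(1, 1 − 0.54 + 0.01) = 0.47
(¬((x ∨ ¬w) → (w → z)) → (w → y)): min(1, 1 − 0 + 0.47) = 1
¬(¬((x ∨ ¬w) → (w → z)) → (w → y)): Łukasiewicz ¬ gives 1 − 1 = 0
((y ∧ (w → ¬z)) ∧ ¬(¬((x ∨ ¬w) → (w → z)) → (w → y))) = min(0.01, 0) = 0
(¬(z → (x ∧ ¬x)) ∧ ((y ∧ (w → ¬z)) ∧ ¬(¬((x ∨ ¬w) → (w → z)) → (w → y)))) = min(0.26, 0) = 0
((¬(z → (x ∧ ¬x)) ∧ ((y ∧ (w → ¬z)) ∧ ¬(¬((x ∨ ¬w) → (w → z)) → (w → y)))) ∨ w) = max(0, 0.54) = 0.54
(w ∧ ((¬(z → (x ∧ ¬x)) ∧ ((y ∧ (w → ¬z)) ∧ ¬(¬((x ∨ ¬w) → (w → z)) → (w → y)))) ∨ w)) = min(0.54, 0.54) = 0.54
¬(w ∧ ((¬(z → (x ∧ ¬x)) ∧ ((y ∧ (w → ¬z)) ∧ ¬(¬((x ∨ ¬w) → (w → z)) → (w → y)))) ∨ w)): Łukasiewicz ¬ gives 1 − 0.54 = 0.46

0.46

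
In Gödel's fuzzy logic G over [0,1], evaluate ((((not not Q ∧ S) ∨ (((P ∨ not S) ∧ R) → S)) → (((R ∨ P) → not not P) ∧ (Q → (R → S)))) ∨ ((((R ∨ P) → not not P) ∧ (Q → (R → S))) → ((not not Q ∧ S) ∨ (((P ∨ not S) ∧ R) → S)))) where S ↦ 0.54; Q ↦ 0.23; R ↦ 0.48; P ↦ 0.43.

not Q: Gödel ¬ of 0.23 = 0 (operand ≠ 0)
not not Q: Gödel ¬ of 0 = 1 (operand is 0)
(not not Q ∧ S) = min(1, 0.54) = 0.54
not S: Gödel ¬ of 0.54 = 0 (operand ≠ 0)
(P ∨ not S) = max(0.43, 0) = 0.43
((P ∨ not S) ∧ R) = min(0.43, 0.48) = 0.43
(((P ∨ not S) ∧ R) → S): 0.43 ≤ 0.54, so result = 1
((not not Q ∧ S) ∨ (((P ∨ not S) ∧ R) → S)) = max(0.54, 1) = 1
(R ∨ P) = max(0.48, 0.43) = 0.48
not P: Gödel ¬ of 0.43 = 0 (operand ≠ 0)
not not P: Gödel ¬ of 0 = 1 (operand is 0)
((R ∨ P) → not not P): 0.48 ≤ 1, so result = 1
(R → S): 0.48 ≤ 0.54, so result = 1
(Q → (R → S)): 0.23 ≤ 1, so result = 1
(((R ∨ P) → not not P) ∧ (Q → (R → S))) = min(1, 1) = 1
(((not not Q ∧ S) ∨ (((P ∨ not S) ∧ R) → S)) → (((R ∨ P) → not not P) ∧ (Q → (R → S)))): 1 ≤ 1, so result = 1
(R ∨ P) = max(0.48, 0.43) = 0.48
not P: Gödel ¬ of 0.43 = 0 (operand ≠ 0)
not not P: Gödel ¬ of 0 = 1 (operand is 0)
((R ∨ P) → not not P): 0.48 ≤ 1, so result = 1
(R → S): 0.48 ≤ 0.54, so result = 1
(Q → (R → S)): 0.23 ≤ 1, so result = 1
(((R ∨ P) → not not P) ∧ (Q → (R → S))) = min(1, 1) = 1
not Q: Gödel ¬ of 0.23 = 0 (operand ≠ 0)
not not Q: Gödel ¬ of 0 = 1 (operand is 0)
(not not Q ∧ S) = min(1, 0.54) = 0.54
not S: Gödel ¬ of 0.54 = 0 (operand ≠ 0)
(P ∨ not S) = max(0.43, 0) = 0.43
((P ∨ not S) ∧ R) = min(0.43, 0.48) = 0.43
(((P ∨ not S) ∧ R) → S): 0.43 ≤ 0.54, so result = 1
((not not Q ∧ S) ∨ (((P ∨ not S) ∧ R) → S)) = max(0.54, 1) = 1
((((R ∨ P) → not not P) ∧ (Q → (R → S))) → ((not not Q ∧ S) ∨ (((P ∨ not S) ∧ R) → S))): 1 ≤ 1, so result = 1
((((not not Q ∧ S) ∨ (((P ∨ not S) ∧ R) → S)) → (((R ∨ P) → not not P) ∧ (Q → (R → S)))) ∨ ((((R ∨ P) → not not P) ∧ (Q → (R → S))) → ((not not Q ∧ S) ∨ (((P ∨ not S) ∧ R) → S)))) = max(1, 1) = 1

1.00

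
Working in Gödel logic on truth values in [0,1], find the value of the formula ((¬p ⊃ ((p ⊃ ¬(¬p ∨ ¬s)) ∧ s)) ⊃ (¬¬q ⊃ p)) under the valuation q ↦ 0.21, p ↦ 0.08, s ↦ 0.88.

¬p: Gödel ¬ of 0.08 = 0 (operand ≠ 0)
¬p: Gödel ¬ of 0.08 = 0 (operand ≠ 0)
¬s: Gödel ¬ of 0.88 = 0 (operand ≠ 0)
(¬p ∨ ¬s) = max(0, 0) = 0
¬(¬p ∨ ¬s): Gödel ¬ of 0 = 1 (operand is 0)
(p ⊃ ¬(¬p ∨ ¬s)): 0.08 ≤ 1, so result = 1
((p ⊃ ¬(¬p ∨ ¬s)) ∧ s) = min(1, 0.88) = 0.88
(¬p ⊃ ((p ⊃ ¬(¬p ∨ ¬s)) ∧ s)): 0 ≤ 0.88, so result = 1
¬q: Gödel ¬ of 0.21 = 0 (operand ≠ 0)
¬¬q: Gödel ¬ of 0 = 1 (operand is 0)
(¬¬q ⊃ p): 1 > 0.08, so result = 0.08
((¬p ⊃ ((p ⊃ ¬(¬p ∨ ¬s)) ∧ s)) ⊃ (¬¬q ⊃ p)): 1 > 0.08, so result = 0.08

0.08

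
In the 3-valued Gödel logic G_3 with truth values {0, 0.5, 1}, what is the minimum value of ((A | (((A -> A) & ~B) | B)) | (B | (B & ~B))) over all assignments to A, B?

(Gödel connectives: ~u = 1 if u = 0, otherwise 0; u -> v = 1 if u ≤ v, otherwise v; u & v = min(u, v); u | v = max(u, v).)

The minimum is attained at A = 0, B = 0.5:
  (A -> A): 0 ≤ 0, so result = 1
  ~B: Gödel ¬ of 0.5 = 0 (operand ≠ 0)
  ((A -> A) & ~B) = min(1, 0) = 0
  (((A -> A) & ~B) | B) = max(0, 0.5) = 0.5
  (A | (((A -> A) & ~B) | B)) = max(0, 0.5) = 0.5
  ~B: Gödel ¬ of 0.5 = 0 (operand ≠ 0)
  (B & ~B) = min(0.5, 0) = 0
  (B | (B & ~B)) = max(0.5, 0) = 0.5
  ((A | (((A -> A) & ~B) | B)) | (B | (B & ~B))) = max(0.5, 0.5) = 0.5
Checking all 9 assignments confirms none give a value below 0.50.

0.50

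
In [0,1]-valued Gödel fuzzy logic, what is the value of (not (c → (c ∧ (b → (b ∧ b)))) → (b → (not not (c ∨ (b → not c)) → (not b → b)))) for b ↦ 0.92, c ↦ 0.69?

1.00

(b ∧ b) = min(0.92, 0.92) = 0.92
(b → (b ∧ b)): 0.92 ≤ 0.92, so result = 1
(c ∧ (b → (b ∧ b))) = min(0.69, 1) = 0.69
(c → (c ∧ (b → (b ∧ b)))): 0.69 ≤ 0.69, so result = 1
not (c → (c ∧ (b → (b ∧ b)))): Gödel ¬ of 1 = 0 (operand ≠ 0)
not c: Gödel ¬ of 0.69 = 0 (operand ≠ 0)
(b → not c): 0.92 > 0, so result = 0
(c ∨ (b → not c)) = max(0.69, 0) = 0.69
not (c ∨ (b → not c)): Gödel ¬ of 0.69 = 0 (operand ≠ 0)
not not (c ∨ (b → not c)): Gödel ¬ of 0 = 1 (operand is 0)
not b: Gödel ¬ of 0.92 = 0 (operand ≠ 0)
(not b → b): 0 ≤ 0.92, so result = 1
(not not (c ∨ (b → not c)) → (not b → b)): 1 ≤ 1, so result = 1
(b → (not not (c ∨ (b → not c)) → (not b → b))): 0.92 ≤ 1, so result = 1
(not (c → (c ∧ (b → (b ∧ b)))) → (b → (not not (c ∨ (b → not c)) → (not b → b)))): 0 ≤ 1, so result = 1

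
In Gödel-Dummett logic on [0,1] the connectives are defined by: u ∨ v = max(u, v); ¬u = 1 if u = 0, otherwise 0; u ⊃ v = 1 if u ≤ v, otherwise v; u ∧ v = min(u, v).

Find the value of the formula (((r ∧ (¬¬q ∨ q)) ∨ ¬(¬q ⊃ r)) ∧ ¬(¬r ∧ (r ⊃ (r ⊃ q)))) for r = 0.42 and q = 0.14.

0.42

¬q: Gödel ¬ of 0.14 = 0 (operand ≠ 0)
¬¬q: Gödel ¬ of 0 = 1 (operand is 0)
(¬¬q ∨ q) = max(1, 0.14) = 1
(r ∧ (¬¬q ∨ q)) = min(0.42, 1) = 0.42
¬q: Gödel ¬ of 0.14 = 0 (operand ≠ 0)
(¬q ⊃ r): 0 ≤ 0.42, so result = 1
¬(¬q ⊃ r): Gödel ¬ of 1 = 0 (operand ≠ 0)
((r ∧ (¬¬q ∨ q)) ∨ ¬(¬q ⊃ r)) = max(0.42, 0) = 0.42
¬r: Gödel ¬ of 0.42 = 0 (operand ≠ 0)
(r ⊃ q): 0.42 > 0.14, so result = 0.14
(r ⊃ (r ⊃ q)): 0.42 > 0.14, so result = 0.14
(¬r ∧ (r ⊃ (r ⊃ q))) = min(0, 0.14) = 0
¬(¬r ∧ (r ⊃ (r ⊃ q))): Gödel ¬ of 0 = 1 (operand is 0)
(((r ∧ (¬¬q ∨ q)) ∨ ¬(¬q ⊃ r)) ∧ ¬(¬r ∧ (r ⊃ (r ⊃ q)))) = min(0.42, 1) = 0.42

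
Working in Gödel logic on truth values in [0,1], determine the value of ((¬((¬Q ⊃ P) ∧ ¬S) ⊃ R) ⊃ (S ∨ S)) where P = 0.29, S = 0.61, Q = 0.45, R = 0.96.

0.61

¬Q: Gödel ¬ of 0.45 = 0 (operand ≠ 0)
(¬Q ⊃ P): 0 ≤ 0.29, so result = 1
¬S: Gödel ¬ of 0.61 = 0 (operand ≠ 0)
((¬Q ⊃ P) ∧ ¬S) = min(1, 0) = 0
¬((¬Q ⊃ P) ∧ ¬S): Gödel ¬ of 0 = 1 (operand is 0)
(¬((¬Q ⊃ P) ∧ ¬S) ⊃ R): 1 > 0.96, so result = 0.96
(S ∨ S) = max(0.61, 0.61) = 0.61
((¬((¬Q ⊃ P) ∧ ¬S) ⊃ R) ⊃ (S ∨ S)): 0.96 > 0.61, so result = 0.61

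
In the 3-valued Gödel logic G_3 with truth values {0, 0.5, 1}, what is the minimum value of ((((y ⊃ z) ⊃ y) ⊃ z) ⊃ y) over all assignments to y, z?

The minimum is attained at y = 0, z = 0:
  (y ⊃ z): 0 ≤ 0, so result = 1
  ((y ⊃ z) ⊃ y): 1 > 0, so result = 0
  (((y ⊃ z) ⊃ y) ⊃ z): 0 ≤ 0, so result = 1
  ((((y ⊃ z) ⊃ y) ⊃ z) ⊃ y): 1 > 0, so result = 0
Checking all 9 assignments confirms none give a value below 0.00.

0.00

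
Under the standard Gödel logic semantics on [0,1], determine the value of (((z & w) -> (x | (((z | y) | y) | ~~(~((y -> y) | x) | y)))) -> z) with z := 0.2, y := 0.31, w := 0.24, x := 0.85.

(z & w) = min(0.2, 0.24) = 0.2
(z | y) = max(0.2, 0.31) = 0.31
((z | y) | y) = max(0.31, 0.31) = 0.31
(y -> y): 0.31 ≤ 0.31, so result = 1
((y -> y) | x) = max(1, 0.85) = 1
~((y -> y) | x): Gödel ¬ of 1 = 0 (operand ≠ 0)
(~((y -> y) | x) | y) = max(0, 0.31) = 0.31
~(~((y -> y) | x) | y): Gödel ¬ of 0.31 = 0 (operand ≠ 0)
~~(~((y -> y) | x) | y): Gödel ¬ of 0 = 1 (operand is 0)
(((z | y) | y) | ~~(~((y -> y) | x) | y)) = max(0.31, 1) = 1
(x | (((z | y) | y) | ~~(~((y -> y) | x) | y))) = max(0.85, 1) = 1
((z & w) -> (x | (((z | y) | y) | ~~(~((y -> y) | x) | y)))): 0.2 ≤ 1, so result = 1
(((z & w) -> (x | (((z | y) | y) | ~~(~((y -> y) | x) | y)))) -> z): 1 > 0.2, so result = 0.2

0.20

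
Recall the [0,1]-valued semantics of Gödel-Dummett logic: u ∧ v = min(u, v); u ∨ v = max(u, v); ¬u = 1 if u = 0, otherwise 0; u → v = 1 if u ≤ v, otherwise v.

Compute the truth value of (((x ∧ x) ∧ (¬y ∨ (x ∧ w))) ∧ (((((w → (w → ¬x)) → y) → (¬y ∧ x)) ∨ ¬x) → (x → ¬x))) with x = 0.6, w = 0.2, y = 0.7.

(x ∧ x) = min(0.6, 0.6) = 0.6
¬y: Gödel ¬ of 0.7 = 0 (operand ≠ 0)
(x ∧ w) = min(0.6, 0.2) = 0.2
(¬y ∨ (x ∧ w)) = max(0, 0.2) = 0.2
((x ∧ x) ∧ (¬y ∨ (x ∧ w))) = min(0.6, 0.2) = 0.2
¬x: Gödel ¬ of 0.6 = 0 (operand ≠ 0)
(w → ¬x): 0.2 > 0, so result = 0
(w → (w → ¬x)): 0.2 > 0, so result = 0
((w → (w → ¬x)) → y): 0 ≤ 0.7, so result = 1
¬y: Gödel ¬ of 0.7 = 0 (operand ≠ 0)
(¬y ∧ x) = min(0, 0.6) = 0
(((w → (w → ¬x)) → y) → (¬y ∧ x)): 1 > 0, so result = 0
¬x: Gödel ¬ of 0.6 = 0 (operand ≠ 0)
((((w → (w → ¬x)) → y) → (¬y ∧ x)) ∨ ¬x) = max(0, 0) = 0
¬x: Gödel ¬ of 0.6 = 0 (operand ≠ 0)
(x → ¬x): 0.6 > 0, so result = 0
(((((w → (w → ¬x)) → y) → (¬y ∧ x)) ∨ ¬x) → (x → ¬x)): 0 ≤ 0, so result = 1
(((x ∧ x) ∧ (¬y ∨ (x ∧ w))) ∧ (((((w → (w → ¬x)) → y) → (¬y ∧ x)) ∨ ¬x) → (x → ¬x))) = min(0.2, 1) = 0.2

0.20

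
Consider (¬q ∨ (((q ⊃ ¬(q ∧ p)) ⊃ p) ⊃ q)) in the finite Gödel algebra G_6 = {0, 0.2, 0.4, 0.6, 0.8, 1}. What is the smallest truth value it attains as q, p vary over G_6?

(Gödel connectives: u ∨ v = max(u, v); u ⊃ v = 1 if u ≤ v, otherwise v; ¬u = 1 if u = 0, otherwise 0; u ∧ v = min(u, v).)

0.20

The minimum is attained at q = 0.2, p = 0.2:
  ¬q: Gödel ¬ of 0.2 = 0 (operand ≠ 0)
  (q ∧ p) = min(0.2, 0.2) = 0.2
  ¬(q ∧ p): Gödel ¬ of 0.2 = 0 (operand ≠ 0)
  (q ⊃ ¬(q ∧ p)): 0.2 > 0, so result = 0
  ((q ⊃ ¬(q ∧ p)) ⊃ p): 0 ≤ 0.2, so result = 1
  (((q ⊃ ¬(q ∧ p)) ⊃ p) ⊃ q): 1 > 0.2, so result = 0.2
  (¬q ∨ (((q ⊃ ¬(q ∧ p)) ⊃ p) ⊃ q)) = max(0, 0.2) = 0.2
Checking all 36 assignments confirms none give a value below 0.20.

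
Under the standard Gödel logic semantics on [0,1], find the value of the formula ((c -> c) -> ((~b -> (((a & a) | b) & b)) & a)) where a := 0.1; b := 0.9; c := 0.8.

0.10

(c -> c): 0.8 ≤ 0.8, so result = 1
~b: Gödel ¬ of 0.9 = 0 (operand ≠ 0)
(a & a) = min(0.1, 0.1) = 0.1
((a & a) | b) = max(0.1, 0.9) = 0.9
(((a & a) | b) & b) = min(0.9, 0.9) = 0.9
(~b -> (((a & a) | b) & b)): 0 ≤ 0.9, so result = 1
((~b -> (((a & a) | b) & b)) & a) = min(1, 0.1) = 0.1
((c -> c) -> ((~b -> (((a & a) | b) & b)) & a)): 1 > 0.1, so result = 0.1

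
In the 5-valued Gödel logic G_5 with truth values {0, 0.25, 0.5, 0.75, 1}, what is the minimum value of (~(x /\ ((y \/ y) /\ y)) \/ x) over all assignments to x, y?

The minimum is attained at x = 0.25, y = 0.25:
  (y \/ y) = max(0.25, 0.25) = 0.25
  ((y \/ y) /\ y) = min(0.25, 0.25) = 0.25
  (x /\ ((y \/ y) /\ y)) = min(0.25, 0.25) = 0.25
  ~(x /\ ((y \/ y) /\ y)): Gödel ¬ of 0.25 = 0 (operand ≠ 0)
  (~(x /\ ((y \/ y) /\ y)) \/ x) = max(0, 0.25) = 0.25
Checking all 25 assignments confirms none give a value below 0.25.

0.25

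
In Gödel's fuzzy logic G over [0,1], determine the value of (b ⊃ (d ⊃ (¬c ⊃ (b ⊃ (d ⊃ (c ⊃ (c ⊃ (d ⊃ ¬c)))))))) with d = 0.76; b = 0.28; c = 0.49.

1.00

¬c: Gödel ¬ of 0.49 = 0 (operand ≠ 0)
¬c: Gödel ¬ of 0.49 = 0 (operand ≠ 0)
(d ⊃ ¬c): 0.76 > 0, so result = 0
(c ⊃ (d ⊃ ¬c)): 0.49 > 0, so result = 0
(c ⊃ (c ⊃ (d ⊃ ¬c))): 0.49 > 0, so result = 0
(d ⊃ (c ⊃ (c ⊃ (d ⊃ ¬c)))): 0.76 > 0, so result = 0
(b ⊃ (d ⊃ (c ⊃ (c ⊃ (d ⊃ ¬c))))): 0.28 > 0, so result = 0
(¬c ⊃ (b ⊃ (d ⊃ (c ⊃ (c ⊃ (d ⊃ ¬c)))))): 0 ≤ 0, so result = 1
(d ⊃ (¬c ⊃ (b ⊃ (d ⊃ (c ⊃ (c ⊃ (d ⊃ ¬c))))))): 0.76 ≤ 1, so result = 1
(b ⊃ (d ⊃ (¬c ⊃ (b ⊃ (d ⊃ (c ⊃ (c ⊃ (d ⊃ ¬c)))))))): 0.28 ≤ 1, so result = 1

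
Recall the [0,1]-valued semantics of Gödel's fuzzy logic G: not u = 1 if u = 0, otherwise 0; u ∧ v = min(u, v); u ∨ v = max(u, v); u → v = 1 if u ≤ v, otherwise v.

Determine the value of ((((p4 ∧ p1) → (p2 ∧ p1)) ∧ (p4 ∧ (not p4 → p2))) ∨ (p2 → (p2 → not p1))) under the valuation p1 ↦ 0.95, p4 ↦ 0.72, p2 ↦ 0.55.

0.55

(p4 ∧ p1) = min(0.72, 0.95) = 0.72
(p2 ∧ p1) = min(0.55, 0.95) = 0.55
((p4 ∧ p1) → (p2 ∧ p1)): 0.72 > 0.55, so result = 0.55
not p4: Gödel ¬ of 0.72 = 0 (operand ≠ 0)
(not p4 → p2): 0 ≤ 0.55, so result = 1
(p4 ∧ (not p4 → p2)) = min(0.72, 1) = 0.72
(((p4 ∧ p1) → (p2 ∧ p1)) ∧ (p4 ∧ (not p4 → p2))) = min(0.55, 0.72) = 0.55
not p1: Gödel ¬ of 0.95 = 0 (operand ≠ 0)
(p2 → not p1): 0.55 > 0, so result = 0
(p2 → (p2 → not p1)): 0.55 > 0, so result = 0
((((p4 ∧ p1) → (p2 ∧ p1)) ∧ (p4 ∧ (not p4 → p2))) ∨ (p2 → (p2 → not p1))) = max(0.55, 0) = 0.55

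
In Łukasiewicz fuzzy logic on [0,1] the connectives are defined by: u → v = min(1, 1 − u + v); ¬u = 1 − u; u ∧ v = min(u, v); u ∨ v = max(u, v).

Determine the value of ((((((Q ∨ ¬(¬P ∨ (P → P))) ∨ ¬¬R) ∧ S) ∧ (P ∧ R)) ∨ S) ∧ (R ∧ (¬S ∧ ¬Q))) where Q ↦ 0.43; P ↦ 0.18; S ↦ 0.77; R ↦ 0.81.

¬P: Łukasiewicz ¬ gives 1 − 0.18 = 0.82
(P → P): min(1, 1 − 0.18 + 0.18) = 1
(¬P ∨ (P → P)) = max(0.82, 1) = 1
¬(¬P ∨ (P → P)): Łukasiewicz ¬ gives 1 − 1 = 0
(Q ∨ ¬(¬P ∨ (P → P))) = max(0.43, 0) = 0.43
¬R: Łukasiewicz ¬ gives 1 − 0.81 = 0.19
¬¬R: Łukasiewicz ¬ gives 1 − 0.19 = 0.81
((Q ∨ ¬(¬P ∨ (P → P))) ∨ ¬¬R) = max(0.43, 0.81) = 0.81
(((Q ∨ ¬(¬P ∨ (P → P))) ∨ ¬¬R) ∧ S) = min(0.81, 0.77) = 0.77
(P ∧ R) = min(0.18, 0.81) = 0.18
((((Q ∨ ¬(¬P ∨ (P → P))) ∨ ¬¬R) ∧ S) ∧ (P ∧ R)) = min(0.77, 0.18) = 0.18
(((((Q ∨ ¬(¬P ∨ (P → P))) ∨ ¬¬R) ∧ S) ∧ (P ∧ R)) ∨ S) = max(0.18, 0.77) = 0.77
¬S: Łukasiewicz ¬ gives 1 − 0.77 = 0.23
¬Q: Łukasiewicz ¬ gives 1 − 0.43 = 0.57
(¬S ∧ ¬Q) = min(0.23, 0.57) = 0.23
(R ∧ (¬S ∧ ¬Q)) = min(0.81, 0.23) = 0.23
((((((Q ∨ ¬(¬P ∨ (P → P))) ∨ ¬¬R) ∧ S) ∧ (P ∧ R)) ∨ S) ∧ (R ∧ (¬S ∧ ¬Q))) = min(0.77, 0.23) = 0.23

0.23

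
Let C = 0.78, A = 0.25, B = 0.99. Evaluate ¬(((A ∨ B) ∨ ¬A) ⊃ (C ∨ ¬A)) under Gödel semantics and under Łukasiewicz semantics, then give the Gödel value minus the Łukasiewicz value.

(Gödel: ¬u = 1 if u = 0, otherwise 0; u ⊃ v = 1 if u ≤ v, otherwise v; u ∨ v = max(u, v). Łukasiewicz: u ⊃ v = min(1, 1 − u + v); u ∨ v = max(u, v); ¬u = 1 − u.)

Gödel evaluation:
  (A ∨ B) = max(0.25, 0.99) = 0.99
  ¬A: Gödel ¬ of 0.25 = 0 (operand ≠ 0)
  ((A ∨ B) ∨ ¬A) = max(0.99, 0) = 0.99
  ¬A: Gödel ¬ of 0.25 = 0 (operand ≠ 0)
  (C ∨ ¬A) = max(0.78, 0) = 0.78
  (((A ∨ B) ∨ ¬A) ⊃ (C ∨ ¬A)): 0.99 > 0.78, so result = 0.78
  ¬(((A ∨ B) ∨ ¬A) ⊃ (C ∨ ¬A)): Gödel ¬ of 0.78 = 0 (operand ≠ 0)
  Gödel value = 0
Łukasiewicz evaluation:
  (A ∨ B) = max(0.25, 0.99) = 0.99
  ¬A: Łukasiewicz ¬ gives 1 − 0.25 = 0.75
  ((A ∨ B) ∨ ¬A) = max(0.99, 0.75) = 0.99
  ¬A: Łukasiewicz ¬ gives 1 − 0.25 = 0.75
  (C ∨ ¬A) = max(0.78, 0.75) = 0.78
  (((A ∨ B) ∨ ¬A) ⊃ (C ∨ ¬A)): min(1, 1 − 0.99 + 0.78) = 0.79
  ¬(((A ∨ B) ∨ ¬A) ⊃ (C ∨ ¬A)): Łukasiewicz ¬ gives 1 − 0.79 = 0.21
  Łukasiewicz value = 0.21
Difference: 0 − 0.21 = -0.21

-0.21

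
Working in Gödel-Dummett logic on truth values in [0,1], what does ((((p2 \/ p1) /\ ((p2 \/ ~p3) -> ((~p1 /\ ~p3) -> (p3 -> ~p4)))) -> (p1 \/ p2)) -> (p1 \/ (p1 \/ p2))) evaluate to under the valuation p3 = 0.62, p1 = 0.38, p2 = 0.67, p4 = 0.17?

(p2 \/ p1) = max(0.67, 0.38) = 0.67
~p3: Gödel ¬ of 0.62 = 0 (operand ≠ 0)
(p2 \/ ~p3) = max(0.67, 0) = 0.67
~p1: Gödel ¬ of 0.38 = 0 (operand ≠ 0)
~p3: Gödel ¬ of 0.62 = 0 (operand ≠ 0)
(~p1 /\ ~p3) = min(0, 0) = 0
~p4: Gödel ¬ of 0.17 = 0 (operand ≠ 0)
(p3 -> ~p4): 0.62 > 0, so result = 0
((~p1 /\ ~p3) -> (p3 -> ~p4)): 0 ≤ 0, so result = 1
((p2 \/ ~p3) -> ((~p1 /\ ~p3) -> (p3 -> ~p4))): 0.67 ≤ 1, so result = 1
((p2 \/ p1) /\ ((p2 \/ ~p3) -> ((~p1 /\ ~p3) -> (p3 -> ~p4)))) = min(0.67, 1) = 0.67
(p1 \/ p2) = max(0.38, 0.67) = 0.67
(((p2 \/ p1) /\ ((p2 \/ ~p3) -> ((~p1 /\ ~p3) -> (p3 -> ~p4)))) -> (p1 \/ p2)): 0.67 ≤ 0.67, so result = 1
(p1 \/ p2) = max(0.38, 0.67) = 0.67
(p1 \/ (p1 \/ p2)) = max(0.38, 0.67) = 0.67
((((p2 \/ p1) /\ ((p2 \/ ~p3) -> ((~p1 /\ ~p3) -> (p3 -> ~p4)))) -> (p1 \/ p2)) -> (p1 \/ (p1 \/ p2))): 1 > 0.67, so result = 0.67

0.67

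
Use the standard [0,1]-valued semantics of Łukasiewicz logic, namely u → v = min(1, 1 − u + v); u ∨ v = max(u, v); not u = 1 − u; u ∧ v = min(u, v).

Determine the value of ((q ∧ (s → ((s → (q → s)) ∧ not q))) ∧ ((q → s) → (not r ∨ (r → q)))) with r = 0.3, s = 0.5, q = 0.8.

0.70

(q → s): min(1, 1 − 0.8 + 0.5) = 0.7
(s → (q → s)): min(1, 1 − 0.5 + 0.7) = 1
not q: Łukasiewicz ¬ gives 1 − 0.8 = 0.2
((s → (q → s)) ∧ not q) = min(1, 0.2) = 0.2
(s → ((s → (q → s)) ∧ not q)): min(1, 1 − 0.5 + 0.2) = 0.7
(q ∧ (s → ((s → (q → s)) ∧ not q))) = min(0.8, 0.7) = 0.7
(q → s): min(1, 1 − 0.8 + 0.5) = 0.7
not r: Łukasiewicz ¬ gives 1 − 0.3 = 0.7
(r → q): min(1, 1 − 0.3 + 0.8) = 1
(not r ∨ (r → q)) = max(0.7, 1) = 1
((q → s) → (not r ∨ (r → q))): min(1, 1 − 0.7 + 1) = 1
((q ∧ (s → ((s → (q → s)) ∧ not q))) ∧ ((q → s) → (not r ∨ (r → q)))) = min(0.7, 1) = 0.7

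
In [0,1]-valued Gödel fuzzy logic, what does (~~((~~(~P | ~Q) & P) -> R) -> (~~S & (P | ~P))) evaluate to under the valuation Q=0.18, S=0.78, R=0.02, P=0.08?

0.08

~P: Gödel ¬ of 0.08 = 0 (operand ≠ 0)
~Q: Gödel ¬ of 0.18 = 0 (operand ≠ 0)
(~P | ~Q) = max(0, 0) = 0
~(~P | ~Q): Gödel ¬ of 0 = 1 (operand is 0)
~~(~P | ~Q): Gödel ¬ of 1 = 0 (operand ≠ 0)
(~~(~P | ~Q) & P) = min(0, 0.08) = 0
((~~(~P | ~Q) & P) -> R): 0 ≤ 0.02, so result = 1
~((~~(~P | ~Q) & P) -> R): Gödel ¬ of 1 = 0 (operand ≠ 0)
~~((~~(~P | ~Q) & P) -> R): Gödel ¬ of 0 = 1 (operand is 0)
~S: Gödel ¬ of 0.78 = 0 (operand ≠ 0)
~~S: Gödel ¬ of 0 = 1 (operand is 0)
~P: Gödel ¬ of 0.08 = 0 (operand ≠ 0)
(P | ~P) = max(0.08, 0) = 0.08
(~~S & (P | ~P)) = min(1, 0.08) = 0.08
(~~((~~(~P | ~Q) & P) -> R) -> (~~S & (P | ~P))): 1 > 0.08, so result = 0.08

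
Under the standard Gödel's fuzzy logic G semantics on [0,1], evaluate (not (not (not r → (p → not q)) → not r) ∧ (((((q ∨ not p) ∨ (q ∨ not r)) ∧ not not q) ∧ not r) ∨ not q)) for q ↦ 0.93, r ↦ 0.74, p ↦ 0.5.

not r: Gödel ¬ of 0.74 = 0 (operand ≠ 0)
not q: Gödel ¬ of 0.93 = 0 (operand ≠ 0)
(p → not q): 0.5 > 0, so result = 0
(not r → (p → not q)): 0 ≤ 0, so result = 1
not (not r → (p → not q)): Gödel ¬ of 1 = 0 (operand ≠ 0)
not r: Gödel ¬ of 0.74 = 0 (operand ≠ 0)
(not (not r → (p → not q)) → not r): 0 ≤ 0, so result = 1
not (not (not r → (p → not q)) → not r): Gödel ¬ of 1 = 0 (operand ≠ 0)
not p: Gödel ¬ of 0.5 = 0 (operand ≠ 0)
(q ∨ not p) = max(0.93, 0) = 0.93
not r: Gödel ¬ of 0.74 = 0 (operand ≠ 0)
(q ∨ not r) = max(0.93, 0) = 0.93
((q ∨ not p) ∨ (q ∨ not r)) = max(0.93, 0.93) = 0.93
not q: Gödel ¬ of 0.93 = 0 (operand ≠ 0)
not not q: Gödel ¬ of 0 = 1 (operand is 0)
(((q ∨ not p) ∨ (q ∨ not r)) ∧ not not q) = min(0.93, 1) = 0.93
not r: Gödel ¬ of 0.74 = 0 (operand ≠ 0)
((((q ∨ not p) ∨ (q ∨ not r)) ∧ not not q) ∧ not r) = min(0.93, 0) = 0
not q: Gödel ¬ of 0.93 = 0 (operand ≠ 0)
(((((q ∨ not p) ∨ (q ∨ not r)) ∧ not not q) ∧ not r) ∨ not q) = max(0, 0) = 0
(not (not (not r → (p → not q)) → not r) ∧ (((((q ∨ not p) ∨ (q ∨ not r)) ∧ not not q) ∧ not r) ∨ not q)) = min(0, 0) = 0

0.00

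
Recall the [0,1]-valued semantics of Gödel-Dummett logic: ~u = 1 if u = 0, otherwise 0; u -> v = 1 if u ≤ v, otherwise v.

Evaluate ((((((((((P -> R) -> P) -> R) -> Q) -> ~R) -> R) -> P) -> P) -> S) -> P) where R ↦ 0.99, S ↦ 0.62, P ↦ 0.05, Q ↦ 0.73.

0.05

(P -> R): 0.05 ≤ 0.99, so result = 1
((P -> R) -> P): 1 > 0.05, so result = 0.05
(((P -> R) -> P) -> R): 0.05 ≤ 0.99, so result = 1
((((P -> R) -> P) -> R) -> Q): 1 > 0.73, so result = 0.73
~R: Gödel ¬ of 0.99 = 0 (operand ≠ 0)
(((((P -> R) -> P) -> R) -> Q) -> ~R): 0.73 > 0, so result = 0
((((((P -> R) -> P) -> R) -> Q) -> ~R) -> R): 0 ≤ 0.99, so result = 1
(((((((P -> R) -> P) -> R) -> Q) -> ~R) -> R) -> P): 1 > 0.05, so result = 0.05
((((((((P -> R) -> P) -> R) -> Q) -> ~R) -> R) -> P) -> P): 0.05 ≤ 0.05, so result = 1
(((((((((P -> R) -> P) -> R) -> Q) -> ~R) -> R) -> P) -> P) -> S): 1 > 0.62, so result = 0.62
((((((((((P -> R) -> P) -> R) -> Q) -> ~R) -> R) -> P) -> P) -> S) -> P): 0.62 > 0.05, so result = 0.05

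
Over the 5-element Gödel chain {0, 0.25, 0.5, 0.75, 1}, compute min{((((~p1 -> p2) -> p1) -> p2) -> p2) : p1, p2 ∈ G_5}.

The minimum is attained at p1 = 0, p2 = 0.25:
  ~p1: Gödel ¬ of 0 = 1 (operand is 0)
  (~p1 -> p2): 1 > 0.25, so result = 0.25
  ((~p1 -> p2) -> p1): 0.25 > 0, so result = 0
  (((~p1 -> p2) -> p1) -> p2): 0 ≤ 0.25, so result = 1
  ((((~p1 -> p2) -> p1) -> p2) -> p2): 1 > 0.25, so result = 0.25
Checking all 25 assignments confirms none give a value below 0.25.

0.25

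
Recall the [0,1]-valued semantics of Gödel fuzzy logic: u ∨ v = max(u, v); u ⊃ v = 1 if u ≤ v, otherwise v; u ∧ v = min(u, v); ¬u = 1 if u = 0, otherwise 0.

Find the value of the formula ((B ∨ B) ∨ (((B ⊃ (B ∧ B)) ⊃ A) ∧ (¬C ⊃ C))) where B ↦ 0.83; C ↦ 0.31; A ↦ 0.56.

(B ∨ B) = max(0.83, 0.83) = 0.83
(B ∧ B) = min(0.83, 0.83) = 0.83
(B ⊃ (B ∧ B)): 0.83 ≤ 0.83, so result = 1
((B ⊃ (B ∧ B)) ⊃ A): 1 > 0.56, so result = 0.56
¬C: Gödel ¬ of 0.31 = 0 (operand ≠ 0)
(¬C ⊃ C): 0 ≤ 0.31, so result = 1
(((B ⊃ (B ∧ B)) ⊃ A) ∧ (¬C ⊃ C)) = min(0.56, 1) = 0.56
((B ∨ B) ∨ (((B ⊃ (B ∧ B)) ⊃ A) ∧ (¬C ⊃ C))) = max(0.83, 0.56) = 0.83

0.83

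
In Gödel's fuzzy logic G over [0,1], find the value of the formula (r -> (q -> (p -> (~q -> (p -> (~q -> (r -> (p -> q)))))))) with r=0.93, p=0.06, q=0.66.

1.00

~q: Gödel ¬ of 0.66 = 0 (operand ≠ 0)
~q: Gödel ¬ of 0.66 = 0 (operand ≠ 0)
(p -> q): 0.06 ≤ 0.66, so result = 1
(r -> (p -> q)): 0.93 ≤ 1, so result = 1
(~q -> (r -> (p -> q))): 0 ≤ 1, so result = 1
(p -> (~q -> (r -> (p -> q)))): 0.06 ≤ 1, so result = 1
(~q -> (p -> (~q -> (r -> (p -> q))))): 0 ≤ 1, so result = 1
(p -> (~q -> (p -> (~q -> (r -> (p -> q)))))): 0.06 ≤ 1, so result = 1
(q -> (p -> (~q -> (p -> (~q -> (r -> (p -> q))))))): 0.66 ≤ 1, so result = 1
(r -> (q -> (p -> (~q -> (p -> (~q -> (r -> (p -> q)))))))): 0.93 ≤ 1, so result = 1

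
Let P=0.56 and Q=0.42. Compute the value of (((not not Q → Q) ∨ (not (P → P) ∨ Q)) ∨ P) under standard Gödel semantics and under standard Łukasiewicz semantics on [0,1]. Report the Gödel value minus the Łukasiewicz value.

Gödel evaluation:
  not Q: Gödel ¬ of 0.42 = 0 (operand ≠ 0)
  not not Q: Gödel ¬ of 0 = 1 (operand is 0)
  (not not Q → Q): 1 > 0.42, so result = 0.42
  (P → P): 0.56 ≤ 0.56, so result = 1
  not (P → P): Gödel ¬ of 1 = 0 (operand ≠ 0)
  (not (P → P) ∨ Q) = max(0, 0.42) = 0.42
  ((not not Q → Q) ∨ (not (P → P) ∨ Q)) = max(0.42, 0.42) = 0.42
  (((not not Q → Q) ∨ (not (P → P) ∨ Q)) ∨ P) = max(0.42, 0.56) = 0.56
  Gödel value = 0.56
Łukasiewicz evaluation:
  not Q: Łukasiewicz ¬ gives 1 − 0.42 = 0.58
  not not Q: Łukasiewicz ¬ gives 1 − 0.58 = 0.42
  (not not Q → Q): min(1, 1 − 0.42 + 0.42) = 1
  (P → P): min(1, 1 − 0.56 + 0.56) = 1
  not (P → P): Łukasiewicz ¬ gives 1 − 1 = 0
  (not (P → P) ∨ Q) = max(0, 0.42) = 0.42
  ((not not Q → Q) ∨ (not (P → P) ∨ Q)) = max(1, 0.42) = 1
  (((not not Q → Q) ∨ (not (P → P) ∨ Q)) ∨ P) = max(1, 0.56) = 1
  Łukasiewicz value = 1
Difference: 0.56 − 1 = -0.44

-0.44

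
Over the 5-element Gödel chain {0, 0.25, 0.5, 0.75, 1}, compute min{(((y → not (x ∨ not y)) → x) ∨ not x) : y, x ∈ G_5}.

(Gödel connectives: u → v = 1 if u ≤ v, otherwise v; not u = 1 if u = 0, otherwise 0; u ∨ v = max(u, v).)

The minimum is attained at y = 0, x = 0.25:
  not y: Gödel ¬ of 0 = 1 (operand is 0)
  (x ∨ not y) = max(0.25, 1) = 1
  not (x ∨ not y): Gödel ¬ of 1 = 0 (operand ≠ 0)
  (y → not (x ∨ not y)): 0 ≤ 0, so result = 1
  ((y → not (x ∨ not y)) → x): 1 > 0.25, so result = 0.25
  not x: Gödel ¬ of 0.25 = 0 (operand ≠ 0)
  (((y → not (x ∨ not y)) → x) ∨ not x) = max(0.25, 0) = 0.25
Checking all 25 assignments confirms none give a value below 0.25.

0.25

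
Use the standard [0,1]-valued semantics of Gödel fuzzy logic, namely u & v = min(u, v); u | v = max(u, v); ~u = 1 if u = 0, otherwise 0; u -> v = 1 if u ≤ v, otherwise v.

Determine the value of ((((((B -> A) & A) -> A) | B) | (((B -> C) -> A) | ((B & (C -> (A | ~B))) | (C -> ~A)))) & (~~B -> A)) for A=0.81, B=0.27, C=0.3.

0.81

(B -> A): 0.27 ≤ 0.81, so result = 1
((B -> A) & A) = min(1, 0.81) = 0.81
(((B -> A) & A) -> A): 0.81 ≤ 0.81, so result = 1
((((B -> A) & A) -> A) | B) = max(1, 0.27) = 1
(B -> C): 0.27 ≤ 0.3, so result = 1
((B -> C) -> A): 1 > 0.81, so result = 0.81
~B: Gödel ¬ of 0.27 = 0 (operand ≠ 0)
(A | ~B) = max(0.81, 0) = 0.81
(C -> (A | ~B)): 0.3 ≤ 0.81, so result = 1
(B & (C -> (A | ~B))) = min(0.27, 1) = 0.27
~A: Gödel ¬ of 0.81 = 0 (operand ≠ 0)
(C -> ~A): 0.3 > 0, so result = 0
((B & (C -> (A | ~B))) | (C -> ~A)) = max(0.27, 0) = 0.27
(((B -> C) -> A) | ((B & (C -> (A | ~B))) | (C -> ~A))) = max(0.81, 0.27) = 0.81
(((((B -> A) & A) -> A) | B) | (((B -> C) -> A) | ((B & (C -> (A | ~B))) | (C -> ~A)))) = max(1, 0.81) = 1
~B: Gödel ¬ of 0.27 = 0 (operand ≠ 0)
~~B: Gödel ¬ of 0 = 1 (operand is 0)
(~~B -> A): 1 > 0.81, so result = 0.81
((((((B -> A) & A) -> A) | B) | (((B -> C) -> A) | ((B & (C -> (A | ~B))) | (C -> ~A)))) & (~~B -> A)) = min(1, 0.81) = 0.81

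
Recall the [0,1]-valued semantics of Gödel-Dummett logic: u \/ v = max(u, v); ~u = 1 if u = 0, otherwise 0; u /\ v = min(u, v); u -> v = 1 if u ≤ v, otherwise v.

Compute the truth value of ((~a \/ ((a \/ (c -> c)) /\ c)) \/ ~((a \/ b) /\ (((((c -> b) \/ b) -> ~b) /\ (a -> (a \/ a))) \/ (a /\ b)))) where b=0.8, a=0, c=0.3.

~a: Gödel ¬ of 0 = 1 (operand is 0)
(c -> c): 0.3 ≤ 0.3, so result = 1
(a \/ (c -> c)) = max(0, 1) = 1
((a \/ (c -> c)) /\ c) = min(1, 0.3) = 0.3
(~a \/ ((a \/ (c -> c)) /\ c)) = max(1, 0.3) = 1
(a \/ b) = max(0, 0.8) = 0.8
(c -> b): 0.3 ≤ 0.8, so result = 1
((c -> b) \/ b) = max(1, 0.8) = 1
~b: Gödel ¬ of 0.8 = 0 (operand ≠ 0)
(((c -> b) \/ b) -> ~b): 1 > 0, so result = 0
(a \/ a) = max(0, 0) = 0
(a -> (a \/ a)): 0 ≤ 0, so result = 1
((((c -> b) \/ b) -> ~b) /\ (a -> (a \/ a))) = min(0, 1) = 0
(a /\ b) = min(0, 0.8) = 0
(((((c -> b) \/ b) -> ~b) /\ (a -> (a \/ a))) \/ (a /\ b)) = max(0, 0) = 0
((a \/ b) /\ (((((c -> b) \/ b) -> ~b) /\ (a -> (a \/ a))) \/ (a /\ b))) = min(0.8, 0) = 0
~((a \/ b) /\ (((((c -> b) \/ b) -> ~b) /\ (a -> (a \/ a))) \/ (a /\ b))): Gödel ¬ of 0 = 1 (operand is 0)
((~a \/ ((a \/ (c -> c)) /\ c)) \/ ~((a \/ b) /\ (((((c -> b) \/ b) -> ~b) /\ (a -> (a \/ a))) \/ (a /\ b)))) = max(1, 1) = 1

1.00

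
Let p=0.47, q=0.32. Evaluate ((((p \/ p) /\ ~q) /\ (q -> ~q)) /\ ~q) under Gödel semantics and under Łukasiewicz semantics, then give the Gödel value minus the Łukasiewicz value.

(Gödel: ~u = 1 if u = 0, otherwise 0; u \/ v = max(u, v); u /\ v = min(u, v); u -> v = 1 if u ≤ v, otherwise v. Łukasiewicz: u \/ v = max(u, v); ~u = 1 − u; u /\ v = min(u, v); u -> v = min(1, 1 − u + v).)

-0.47

Gödel evaluation:
  (p \/ p) = max(0.47, 0.47) = 0.47
  ~q: Gödel ¬ of 0.32 = 0 (operand ≠ 0)
  ((p \/ p) /\ ~q) = min(0.47, 0) = 0
  ~q: Gödel ¬ of 0.32 = 0 (operand ≠ 0)
  (q -> ~q): 0.32 > 0, so result = 0
  (((p \/ p) /\ ~q) /\ (q -> ~q)) = min(0, 0) = 0
  ~q: Gödel ¬ of 0.32 = 0 (operand ≠ 0)
  ((((p \/ p) /\ ~q) /\ (q -> ~q)) /\ ~q) = min(0, 0) = 0
  Gödel value = 0
Łukasiewicz evaluation:
  (p \/ p) = max(0.47, 0.47) = 0.47
  ~q: Łukasiewicz ¬ gives 1 − 0.32 = 0.68
  ((p \/ p) /\ ~q) = min(0.47, 0.68) = 0.47
  ~q: Łukasiewicz ¬ gives 1 − 0.32 = 0.68
  (q -> ~q): min(1, 1 − 0.32 + 0.68) = 1
  (((p \/ p) /\ ~q) /\ (q -> ~q)) = min(0.47, 1) = 0.47
  ~q: Łukasiewicz ¬ gives 1 − 0.32 = 0.68
  ((((p \/ p) /\ ~q) /\ (q -> ~q)) /\ ~q) = min(0.47, 0.68) = 0.47
  Łukasiewicz value = 0.47
Difference: 0 − 0.47 = -0.47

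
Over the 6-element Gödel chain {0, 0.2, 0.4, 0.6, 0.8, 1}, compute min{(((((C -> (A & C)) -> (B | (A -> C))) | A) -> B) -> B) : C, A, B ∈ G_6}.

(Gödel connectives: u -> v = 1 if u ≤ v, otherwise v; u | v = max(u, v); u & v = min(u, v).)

The minimum is attained at C = 0, A = 0.2, B = 0.2:
  (A & C) = min(0.2, 0) = 0
  (C -> (A & C)): 0 ≤ 0, so result = 1
  (A -> C): 0.2 > 0, so result = 0
  (B | (A -> C)) = max(0.2, 0) = 0.2
  ((C -> (A & C)) -> (B | (A -> C))): 1 > 0.2, so result = 0.2
  (((C -> (A & C)) -> (B | (A -> C))) | A) = max(0.2, 0.2) = 0.2
  ((((C -> (A & C)) -> (B | (A -> C))) | A) -> B): 0.2 ≤ 0.2, so result = 1
  (((((C -> (A & C)) -> (B | (A -> C))) | A) -> B) -> B): 1 > 0.2, so result = 0.2
Checking all 216 assignments confirms none give a value below 0.20.

0.20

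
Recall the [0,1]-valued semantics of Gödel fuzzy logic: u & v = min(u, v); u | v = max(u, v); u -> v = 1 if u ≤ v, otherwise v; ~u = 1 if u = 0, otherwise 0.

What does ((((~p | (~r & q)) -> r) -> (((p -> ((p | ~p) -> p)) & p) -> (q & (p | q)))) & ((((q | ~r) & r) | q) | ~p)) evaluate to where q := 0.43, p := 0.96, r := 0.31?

0.43

~p: Gödel ¬ of 0.96 = 0 (operand ≠ 0)
~r: Gödel ¬ of 0.31 = 0 (operand ≠ 0)
(~r & q) = min(0, 0.43) = 0
(~p | (~r & q)) = max(0, 0) = 0
((~p | (~r & q)) -> r): 0 ≤ 0.31, so result = 1
~p: Gödel ¬ of 0.96 = 0 (operand ≠ 0)
(p | ~p) = max(0.96, 0) = 0.96
((p | ~p) -> p): 0.96 ≤ 0.96, so result = 1
(p -> ((p | ~p) -> p)): 0.96 ≤ 1, so result = 1
((p -> ((p | ~p) -> p)) & p) = min(1, 0.96) = 0.96
(p | q) = max(0.96, 0.43) = 0.96
(q & (p | q)) = min(0.43, 0.96) = 0.43
(((p -> ((p | ~p) -> p)) & p) -> (q & (p | q))): 0.96 > 0.43, so result = 0.43
(((~p | (~r & q)) -> r) -> (((p -> ((p | ~p) -> p)) & p) -> (q & (p | q)))): 1 > 0.43, so result = 0.43
~r: Gödel ¬ of 0.31 = 0 (operand ≠ 0)
(q | ~r) = max(0.43, 0) = 0.43
((q | ~r) & r) = min(0.43, 0.31) = 0.31
(((q | ~r) & r) | q) = max(0.31, 0.43) = 0.43
~p: Gödel ¬ of 0.96 = 0 (operand ≠ 0)
((((q | ~r) & r) | q) | ~p) = max(0.43, 0) = 0.43
((((~p | (~r & q)) -> r) -> (((p -> ((p | ~p) -> p)) & p) -> (q & (p | q)))) & ((((q | ~r) & r) | q) | ~p)) = min(0.43, 0.43) = 0.43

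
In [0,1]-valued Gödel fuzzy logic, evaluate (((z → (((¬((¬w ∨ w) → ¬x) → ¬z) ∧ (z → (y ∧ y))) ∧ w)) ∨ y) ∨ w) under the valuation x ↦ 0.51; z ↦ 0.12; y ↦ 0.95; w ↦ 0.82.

0.95

¬w: Gödel ¬ of 0.82 = 0 (operand ≠ 0)
(¬w ∨ w) = max(0, 0.82) = 0.82
¬x: Gödel ¬ of 0.51 = 0 (operand ≠ 0)
((¬w ∨ w) → ¬x): 0.82 > 0, so result = 0
¬((¬w ∨ w) → ¬x): Gödel ¬ of 0 = 1 (operand is 0)
¬z: Gödel ¬ of 0.12 = 0 (operand ≠ 0)
(¬((¬w ∨ w) → ¬x) → ¬z): 1 > 0, so result = 0
(y ∧ y) = min(0.95, 0.95) = 0.95
(z → (y ∧ y)): 0.12 ≤ 0.95, so result = 1
((¬((¬w ∨ w) → ¬x) → ¬z) ∧ (z → (y ∧ y))) = min(0, 1) = 0
(((¬((¬w ∨ w) → ¬x) → ¬z) ∧ (z → (y ∧ y))) ∧ w) = min(0, 0.82) = 0
(z → (((¬((¬w ∨ w) → ¬x) → ¬z) ∧ (z → (y ∧ y))) ∧ w)): 0.12 > 0, so result = 0
((z → (((¬((¬w ∨ w) → ¬x) → ¬z) ∧ (z → (y ∧ y))) ∧ w)) ∨ y) = max(0, 0.95) = 0.95
(((z → (((¬((¬w ∨ w) → ¬x) → ¬z) ∧ (z → (y ∧ y))) ∧ w)) ∨ y) ∨ w) = max(0.95, 0.82) = 0.95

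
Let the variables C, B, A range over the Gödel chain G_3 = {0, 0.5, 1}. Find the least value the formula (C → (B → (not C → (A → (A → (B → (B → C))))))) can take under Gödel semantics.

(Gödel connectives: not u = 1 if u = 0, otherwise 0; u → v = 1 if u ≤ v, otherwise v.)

1.00

Every assignment gives 1. For instance at C = 0, B = 0, A = 0:
  not C: Gödel ¬ of 0 = 1 (operand is 0)
  (B → C): 0 ≤ 0, so result = 1
  (B → (B → C)): 0 ≤ 1, so result = 1
  (A → (B → (B → C))): 0 ≤ 1, so result = 1
  (A → (A → (B → (B → C)))): 0 ≤ 1, so result = 1
  (not C → (A → (A → (B → (B → C))))): 1 ≤ 1, so result = 1
  (B → (not C → (A → (A → (B → (B → C)))))): 0 ≤ 1, so result = 1
  (C → (B → (not C → (A → (A → (B → (B → C))))))): 0 ≤ 1, so result = 1
All 27 assignments give value 1 — the formula is a G_3-tautology.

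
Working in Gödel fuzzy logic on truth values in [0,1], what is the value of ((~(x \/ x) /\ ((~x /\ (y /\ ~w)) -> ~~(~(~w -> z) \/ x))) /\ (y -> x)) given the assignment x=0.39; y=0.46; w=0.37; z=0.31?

(x \/ x) = max(0.39, 0.39) = 0.39
~(x \/ x): Gödel ¬ of 0.39 = 0 (operand ≠ 0)
~x: Gödel ¬ of 0.39 = 0 (operand ≠ 0)
~w: Gödel ¬ of 0.37 = 0 (operand ≠ 0)
(y /\ ~w) = min(0.46, 0) = 0
(~x /\ (y /\ ~w)) = min(0, 0) = 0
~w: Gödel ¬ of 0.37 = 0 (operand ≠ 0)
(~w -> z): 0 ≤ 0.31, so result = 1
~(~w -> z): Gödel ¬ of 1 = 0 (operand ≠ 0)
(~(~w -> z) \/ x) = max(0, 0.39) = 0.39
~(~(~w -> z) \/ x): Gödel ¬ of 0.39 = 0 (operand ≠ 0)
~~(~(~w -> z) \/ x): Gödel ¬ of 0 = 1 (operand is 0)
((~x /\ (y /\ ~w)) -> ~~(~(~w -> z) \/ x)): 0 ≤ 1, so result = 1
(~(x \/ x) /\ ((~x /\ (y /\ ~w)) -> ~~(~(~w -> z) \/ x))) = min(0, 1) = 0
(y -> x): 0.46 > 0.39, so result = 0.39
((~(x \/ x) /\ ((~x /\ (y /\ ~w)) -> ~~(~(~w -> z) \/ x))) /\ (y -> x)) = min(0, 0.39) = 0

0.00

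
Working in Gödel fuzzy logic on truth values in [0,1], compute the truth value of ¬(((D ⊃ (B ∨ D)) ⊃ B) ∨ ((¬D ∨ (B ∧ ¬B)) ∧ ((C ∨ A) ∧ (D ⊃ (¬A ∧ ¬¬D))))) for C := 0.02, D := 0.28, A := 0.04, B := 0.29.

(B ∨ D) = max(0.29, 0.28) = 0.29
(D ⊃ (B ∨ D)): 0.28 ≤ 0.29, so result = 1
((D ⊃ (B ∨ D)) ⊃ B): 1 > 0.29, so result = 0.29
¬D: Gödel ¬ of 0.28 = 0 (operand ≠ 0)
¬B: Gödel ¬ of 0.29 = 0 (operand ≠ 0)
(B ∧ ¬B) = min(0.29, 0) = 0
(¬D ∨ (B ∧ ¬B)) = max(0, 0) = 0
(C ∨ A) = max(0.02, 0.04) = 0.04
¬A: Gödel ¬ of 0.04 = 0 (operand ≠ 0)
¬D: Gödel ¬ of 0.28 = 0 (operand ≠ 0)
¬¬D: Gödel ¬ of 0 = 1 (operand is 0)
(¬A ∧ ¬¬D) = min(0, 1) = 0
(D ⊃ (¬A ∧ ¬¬D)): 0.28 > 0, so result = 0
((C ∨ A) ∧ (D ⊃ (¬A ∧ ¬¬D))) = min(0.04, 0) = 0
((¬D ∨ (B ∧ ¬B)) ∧ ((C ∨ A) ∧ (D ⊃ (¬A ∧ ¬¬D)))) = min(0, 0) = 0
(((D ⊃ (B ∨ D)) ⊃ B) ∨ ((¬D ∨ (B ∧ ¬B)) ∧ ((C ∨ A) ∧ (D ⊃ (¬A ∧ ¬¬D))))) = max(0.29, 0) = 0.29
¬(((D ⊃ (B ∨ D)) ⊃ B) ∨ ((¬D ∨ (B ∧ ¬B)) ∧ ((C ∨ A) ∧ (D ⊃ (¬A ∧ ¬¬D))))): Gödel ¬ of 0.29 = 0 (operand ≠ 0)

0.00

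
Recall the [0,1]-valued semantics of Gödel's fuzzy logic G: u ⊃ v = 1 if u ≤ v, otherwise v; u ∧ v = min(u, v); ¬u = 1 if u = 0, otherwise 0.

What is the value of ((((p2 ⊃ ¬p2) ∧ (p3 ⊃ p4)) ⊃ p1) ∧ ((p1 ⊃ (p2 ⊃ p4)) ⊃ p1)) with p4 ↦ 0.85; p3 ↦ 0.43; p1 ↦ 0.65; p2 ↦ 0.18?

¬p2: Gödel ¬ of 0.18 = 0 (operand ≠ 0)
(p2 ⊃ ¬p2): 0.18 > 0, so result = 0
(p3 ⊃ p4): 0.43 ≤ 0.85, so result = 1
((p2 ⊃ ¬p2) ∧ (p3 ⊃ p4)) = min(0, 1) = 0
(((p2 ⊃ ¬p2) ∧ (p3 ⊃ p4)) ⊃ p1): 0 ≤ 0.65, so result = 1
(p2 ⊃ p4): 0.18 ≤ 0.85, so result = 1
(p1 ⊃ (p2 ⊃ p4)): 0.65 ≤ 1, so result = 1
((p1 ⊃ (p2 ⊃ p4)) ⊃ p1): 1 > 0.65, so result = 0.65
((((p2 ⊃ ¬p2) ∧ (p3 ⊃ p4)) ⊃ p1) ∧ ((p1 ⊃ (p2 ⊃ p4)) ⊃ p1)) = min(1, 0.65) = 0.65

0.65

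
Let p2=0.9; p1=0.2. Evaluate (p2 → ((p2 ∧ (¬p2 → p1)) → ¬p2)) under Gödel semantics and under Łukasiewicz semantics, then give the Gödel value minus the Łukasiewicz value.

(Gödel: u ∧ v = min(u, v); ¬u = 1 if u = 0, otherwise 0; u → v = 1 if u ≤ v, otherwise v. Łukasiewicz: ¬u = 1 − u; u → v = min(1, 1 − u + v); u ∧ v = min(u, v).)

Gödel evaluation:
  ¬p2: Gödel ¬ of 0.9 = 0 (operand ≠ 0)
  (¬p2 → p1): 0 ≤ 0.2, so result = 1
  (p2 ∧ (¬p2 → p1)) = min(0.9, 1) = 0.9
  ¬p2: Gödel ¬ of 0.9 = 0 (operand ≠ 0)
  ((p2 ∧ (¬p2 → p1)) → ¬p2): 0.9 > 0, so result = 0
  (p2 → ((p2 ∧ (¬p2 → p1)) → ¬p2)): 0.9 > 0, so result = 0
  Gödel value = 0
Łukasiewicz evaluation:
  ¬p2: Łukasiewicz ¬ gives 1 − 0.9 = 0.1
  (¬p2 → p1): min(1, 1 − 0.1 + 0.2) = 1
  (p2 ∧ (¬p2 → p1)) = min(0.9, 1) = 0.9
  ¬p2: Łukasiewicz ¬ gives 1 − 0.9 = 0.1
  ((p2 ∧ (¬p2 → p1)) → ¬p2): min(1, 1 − 0.9 + 0.1) = 0.2
  (p2 → ((p2 ∧ (¬p2 → p1)) → ¬p2)): min(1, 1 − 0.9 + 0.2) = 0.3
  Łukasiewicz value = 0.3
Difference: 0 − 0.3 = -0.30

-0.30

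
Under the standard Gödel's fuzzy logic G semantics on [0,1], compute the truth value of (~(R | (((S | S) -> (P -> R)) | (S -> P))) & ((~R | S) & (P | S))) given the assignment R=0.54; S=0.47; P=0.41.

0.00

(S | S) = max(0.47, 0.47) = 0.47
(P -> R): 0.41 ≤ 0.54, so result = 1
((S | S) -> (P -> R)): 0.47 ≤ 1, so result = 1
(S -> P): 0.47 > 0.41, so result = 0.41
(((S | S) -> (P -> R)) | (S -> P)) = max(1, 0.41) = 1
(R | (((S | S) -> (P -> R)) | (S -> P))) = max(0.54, 1) = 1
~(R | (((S | S) -> (P -> R)) | (S -> P))): Gödel ¬ of 1 = 0 (operand ≠ 0)
~R: Gödel ¬ of 0.54 = 0 (operand ≠ 0)
(~R | S) = max(0, 0.47) = 0.47
(P | S) = max(0.41, 0.47) = 0.47
((~R | S) & (P | S)) = min(0.47, 0.47) = 0.47
(~(R | (((S | S) -> (P -> R)) | (S -> P))) & ((~R | S) & (P | S))) = min(0, 0.47) = 0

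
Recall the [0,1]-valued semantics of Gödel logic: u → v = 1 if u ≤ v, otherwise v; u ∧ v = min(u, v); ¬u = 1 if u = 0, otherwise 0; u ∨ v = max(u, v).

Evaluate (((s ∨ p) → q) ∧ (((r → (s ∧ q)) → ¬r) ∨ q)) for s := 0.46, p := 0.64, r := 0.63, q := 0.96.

0.96

(s ∨ p) = max(0.46, 0.64) = 0.64
((s ∨ p) → q): 0.64 ≤ 0.96, so result = 1
(s ∧ q) = min(0.46, 0.96) = 0.46
(r → (s ∧ q)): 0.63 > 0.46, so result = 0.46
¬r: Gödel ¬ of 0.63 = 0 (operand ≠ 0)
((r → (s ∧ q)) → ¬r): 0.46 > 0, so result = 0
(((r → (s ∧ q)) → ¬r) ∨ q) = max(0, 0.96) = 0.96
(((s ∨ p) → q) ∧ (((r → (s ∧ q)) → ¬r) ∨ q)) = min(1, 0.96) = 0.96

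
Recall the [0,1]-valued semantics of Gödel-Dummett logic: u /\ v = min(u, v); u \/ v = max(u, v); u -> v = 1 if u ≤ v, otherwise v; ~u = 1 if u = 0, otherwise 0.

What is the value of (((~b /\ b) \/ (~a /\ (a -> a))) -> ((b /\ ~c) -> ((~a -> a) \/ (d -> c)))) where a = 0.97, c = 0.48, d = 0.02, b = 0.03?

~b: Gödel ¬ of 0.03 = 0 (operand ≠ 0)
(~b /\ b) = min(0, 0.03) = 0
~a: Gödel ¬ of 0.97 = 0 (operand ≠ 0)
(a -> a): 0.97 ≤ 0.97, so result = 1
(~a /\ (a -> a)) = min(0, 1) = 0
((~b /\ b) \/ (~a /\ (a -> a))) = max(0, 0) = 0
~c: Gödel ¬ of 0.48 = 0 (operand ≠ 0)
(b /\ ~c) = min(0.03, 0) = 0
~a: Gödel ¬ of 0.97 = 0 (operand ≠ 0)
(~a -> a): 0 ≤ 0.97, so result = 1
(d -> c): 0.02 ≤ 0.48, so result = 1
((~a -> a) \/ (d -> c)) = max(1, 1) = 1
((b /\ ~c) -> ((~a -> a) \/ (d -> c))): 0 ≤ 1, so result = 1
(((~b /\ b) \/ (~a /\ (a -> a))) -> ((b /\ ~c) -> ((~a -> a) \/ (d -> c)))): 0 ≤ 1, so result = 1

1.00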